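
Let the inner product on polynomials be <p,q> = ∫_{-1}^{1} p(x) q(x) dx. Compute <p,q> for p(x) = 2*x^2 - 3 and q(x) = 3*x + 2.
<p,q> = -28/3

Expand the product: p(x)·q(x) = 6*x^3 + 4*x^2 - 9*x - 6.
∫_{-1}^{1} of each monomial x^k gives [2/(k+1) if k even, 0 if k odd]. Integrating term-by-term (or equivalently evaluating the antiderivative F(x) = 3*x^4/2 + 4*x^3/3 - 9*x^2/2 - 6*x at the endpoints):
  F(1) − F(−1) = -23/3 − (5/3) = -28/3.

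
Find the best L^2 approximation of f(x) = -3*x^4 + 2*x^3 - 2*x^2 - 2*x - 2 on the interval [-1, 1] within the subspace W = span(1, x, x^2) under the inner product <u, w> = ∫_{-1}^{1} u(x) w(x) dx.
g(x) = -32*x^2/7 - 4*x/5 - 61/35

The best approximation g ∈ W is the orthogonal projection of f onto W. Writing g = a_0 + a_1 x + a_2 x^2, the coefficients solve the normal equations G · a = b where
  G_{ij} = <φ_i, φ_j> and b_i = <f, φ_i>, with φ_0 = 1, φ_1 = x, φ_2 = x^2.
G =
  [2, 0, 2/3]
  [0, 2/3, 0]
  [2/3, 0, 2/5],
b = (-98/15, -8/15, -314/105).
Solving gives a_0 = -61/35, a_1 = -4/5, a_2 = -32/7, so
  g(x) = -32*x^2/7 - 4*x/5 - 61/35.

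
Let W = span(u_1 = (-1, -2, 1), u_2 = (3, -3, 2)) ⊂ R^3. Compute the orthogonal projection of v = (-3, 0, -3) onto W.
proj_W(v) = (-345/107, 120/107, -105/107)

Set up U = [u_1 | ... | u_2] ∈ R^(3×2). The projector onto W = col(U) is P = U (U^T U)^(-1) U^T.
Compute U^T U =
  [6, 5]
  [5, 22],
and U^T v = (0, -15).
Solve U^T U · c = U^T v for the coefficients: c = (75/107, -90/107). The projection is proj_W(v) = U c.
Check: (v - proj_W(v)) · u_1 = 0  (should be 0).
Check: (v - proj_W(v)) · u_2 = 0  (should be 0).
Result: proj_W(v) = (-345/107, 120/107, -105/107).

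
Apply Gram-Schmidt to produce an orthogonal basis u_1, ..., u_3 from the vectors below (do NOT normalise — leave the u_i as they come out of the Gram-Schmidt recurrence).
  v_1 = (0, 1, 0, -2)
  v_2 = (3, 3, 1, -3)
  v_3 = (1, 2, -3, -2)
Orthogonal basis:
  u_1 = (0, 1, 0, -2)
  u_2 = (3, 6/5, 1, 3/5)
  u_3 = (41/59, 40/59, -183/59, 20/59)

Apply the Gram-Schmidt recurrence
  u_1 = v_1
  u_i = v_i − Σ_{j<i} ((v_i · u_j) / (u_j · u_j)) · u_j.

Step by step this gives:
  u_1 = (0, 1, 0, -2)
  u_2 = (3, 6/5, 1, 3/5)
  u_3 = (41/59, 40/59, -183/59, 20/59)

Orthogonality check:
  u_2 · u_1 = 0 (should be 0)
  u_3 · u_1 = 0 (should be 0)
  u_3 · u_2 = 0 (should be 0)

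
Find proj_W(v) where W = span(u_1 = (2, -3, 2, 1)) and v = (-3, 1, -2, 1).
proj_W(v) = (-4/3, 2, -4/3, -2/3)

Set up U = [u_1 | ... | u_1] ∈ R^(4×1). The projector onto W = col(U) is P = U (U^T U)^(-1) U^T.
Compute U^T U =
  [18],
and U^T v = (-12).
Solve U^T U · c = U^T v for the coefficients: c = (-2/3). The projection is proj_W(v) = U c.
Check: (v - proj_W(v)) · u_1 = 0  (should be 0).
Result: proj_W(v) = (-4/3, 2, -4/3, -2/3).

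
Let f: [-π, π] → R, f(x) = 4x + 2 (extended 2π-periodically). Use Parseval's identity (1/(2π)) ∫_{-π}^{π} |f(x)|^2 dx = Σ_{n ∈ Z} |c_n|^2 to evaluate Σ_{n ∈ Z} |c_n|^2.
Σ |c_n|^2 = 16π^2/3 + 4

Expand and integrate term by term over [-π, π]:
  ∫ (4x)^2 dx = 16·(2π^3/3); ∫ 2·4·(2)·x dx = 0 (odd integrand); ∫ 2^2 dx = 4·2π.
So (1/(2π)) ∫_{-π}^{π} (4x + 2)^2 dx = 16π^2/3 + 4 = 16π^2/3 + 4.
Parseval ⇒ Σ |c_n|^2 = 16π^2/3 + 4.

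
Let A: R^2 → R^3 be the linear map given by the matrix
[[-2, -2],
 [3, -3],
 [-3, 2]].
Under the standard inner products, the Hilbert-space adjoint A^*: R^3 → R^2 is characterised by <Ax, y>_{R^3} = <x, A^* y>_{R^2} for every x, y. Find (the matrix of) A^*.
A^* = A^T =
[[-2, 3, -3],
 [-2, -3, 2]]

For real matrices with standard dot products, the defining identity <Ax, y> = <x, A^* y> gives (Ax)^T y = x^T (A^*) y, i.e. x^T A^T y = x^T (A^*) y. Since this holds for all x, y, we must have A^* = A^T. Therefore
A^* =
[[-2, 3, -3],
 [-2, -3, 2]].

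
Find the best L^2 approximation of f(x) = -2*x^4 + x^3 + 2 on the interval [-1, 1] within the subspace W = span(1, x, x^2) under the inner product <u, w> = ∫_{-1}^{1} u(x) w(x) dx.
g(x) = -12*x^2/7 + 3*x/5 + 76/35

The best approximation g ∈ W is the orthogonal projection of f onto W. Writing g = a_0 + a_1 x + a_2 x^2, the coefficients solve the normal equations G · a = b where
  G_{ij} = <φ_i, φ_j> and b_i = <f, φ_i>, with φ_0 = 1, φ_1 = x, φ_2 = x^2.
G =
  [2, 0, 2/3]
  [0, 2/3, 0]
  [2/3, 0, 2/5],
b = (16/5, 2/5, 16/21).
Solving gives a_0 = 76/35, a_1 = 3/5, a_2 = -12/7, so
  g(x) = -12*x^2/7 + 3*x/5 + 76/35.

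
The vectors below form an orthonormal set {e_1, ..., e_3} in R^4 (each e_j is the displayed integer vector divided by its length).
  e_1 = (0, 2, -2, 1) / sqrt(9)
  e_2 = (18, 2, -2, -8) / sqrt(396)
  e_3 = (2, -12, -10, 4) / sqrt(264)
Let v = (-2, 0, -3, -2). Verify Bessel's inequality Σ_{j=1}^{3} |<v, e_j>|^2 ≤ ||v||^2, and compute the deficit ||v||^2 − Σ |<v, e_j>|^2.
Σ |<v, e_j>|^2 = 7/2; ||v||^2 = 17; deficit = 27/2

Write each e_j = u_j / sqrt(<u_j, u_j>) where u_j is the displayed integer vector. Then <v, e_j> = <v, u_j> / sqrt(<u_j, u_j>), so |<v, e_j>|^2 = <v, u_j>^2 / <u_j, u_j>.
Coefficients: <v, e_1> = 4/sqrt(9), <v, e_2> = -14/sqrt(396), <v, e_3> = 18/sqrt(264).
Square and sum: Σ |<v, e_j>|^2 = 7/2.
Compute ||v||^2 = v·v = 17.
Deficit = 17 − 7/2 = 27/2 ≥ 0, confirming Bessel's inequality. (The deficit equals ||v − Σ <v,e_j> e_j||^2, the squared distance from v to span{e_j}.)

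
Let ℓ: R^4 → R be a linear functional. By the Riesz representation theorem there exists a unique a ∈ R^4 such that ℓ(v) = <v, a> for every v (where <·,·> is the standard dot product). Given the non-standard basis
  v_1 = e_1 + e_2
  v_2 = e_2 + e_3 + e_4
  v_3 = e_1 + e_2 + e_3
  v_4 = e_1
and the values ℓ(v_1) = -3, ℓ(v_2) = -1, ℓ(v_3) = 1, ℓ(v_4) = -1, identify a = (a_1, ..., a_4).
a = (-1, -2, 4, -3)

Write a = (a_1, ..., a_4) in the standard basis. For each basis vector v_i, ℓ(v_i) = <v_i, a> is a linear equation in the a_j's. Collect the n equations into a matrix system V a = ℓ, where row i of V is v_i (expressed in the standard basis). Since V is invertible (lower-triangular with 1s on the diagonal, up to permutation), solve by back-substitution:
  V =
[[1, 1, 0, 0],
 [0, 1, 1, 1],
 [1, 1, 1, 0],
 [1, 0, 0, 0]]
  V a = (-3, -1, 1, -1)
Solving gives a = (-1, -2, 4, -3).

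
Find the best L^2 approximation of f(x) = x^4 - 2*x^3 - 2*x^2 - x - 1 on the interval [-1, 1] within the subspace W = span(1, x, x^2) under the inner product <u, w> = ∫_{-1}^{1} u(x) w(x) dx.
g(x) = -8*x^2/7 - 11*x/5 - 38/35

The best approximation g ∈ W is the orthogonal projection of f onto W. Writing g = a_0 + a_1 x + a_2 x^2, the coefficients solve the normal equations G · a = b where
  G_{ij} = <φ_i, φ_j> and b_i = <f, φ_i>, with φ_0 = 1, φ_1 = x, φ_2 = x^2.
G =
  [2, 0, 2/3]
  [0, 2/3, 0]
  [2/3, 0, 2/5],
b = (-44/15, -22/15, -124/105).
Solving gives a_0 = -38/35, a_1 = -11/5, a_2 = -8/7, so
  g(x) = -8*x^2/7 - 11*x/5 - 38/35.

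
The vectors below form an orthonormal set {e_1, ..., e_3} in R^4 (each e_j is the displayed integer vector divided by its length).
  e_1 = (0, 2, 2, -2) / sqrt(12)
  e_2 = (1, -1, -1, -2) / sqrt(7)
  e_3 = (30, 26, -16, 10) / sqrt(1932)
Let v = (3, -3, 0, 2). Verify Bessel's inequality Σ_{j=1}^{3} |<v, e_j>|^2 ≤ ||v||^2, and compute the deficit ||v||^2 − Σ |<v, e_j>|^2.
Σ |<v, e_j>|^2 = 217/23; ||v||^2 = 22; deficit = 289/23

Write each e_j = u_j / sqrt(<u_j, u_j>) where u_j is the displayed integer vector. Then <v, e_j> = <v, u_j> / sqrt(<u_j, u_j>), so |<v, e_j>|^2 = <v, u_j>^2 / <u_j, u_j>.
Coefficients: <v, e_1> = -10/sqrt(12), <v, e_2> = 2/sqrt(7), <v, e_3> = 32/sqrt(1932).
Square and sum: Σ |<v, e_j>|^2 = 217/23.
Compute ||v||^2 = v·v = 22.
Deficit = 22 − 217/23 = 289/23 ≥ 0, confirming Bessel's inequality. (The deficit equals ||v − Σ <v,e_j> e_j||^2, the squared distance from v to span{e_j}.)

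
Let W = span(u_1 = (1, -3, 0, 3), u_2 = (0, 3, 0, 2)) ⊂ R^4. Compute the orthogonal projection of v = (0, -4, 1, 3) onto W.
proj_W(v) = (15/14, -27/7, 0, 39/14)

Set up U = [u_1 | ... | u_2] ∈ R^(4×2). The projector onto W = col(U) is P = U (U^T U)^(-1) U^T.
Compute U^T U =
  [19, -3]
  [-3, 13],
and U^T v = (21, -6).
Solve U^T U · c = U^T v for the coefficients: c = (15/14, -3/14). The projection is proj_W(v) = U c.
Check: (v - proj_W(v)) · u_1 = 0  (should be 0).
Check: (v - proj_W(v)) · u_2 = 0  (should be 0).
Result: proj_W(v) = (15/14, -27/7, 0, 39/14).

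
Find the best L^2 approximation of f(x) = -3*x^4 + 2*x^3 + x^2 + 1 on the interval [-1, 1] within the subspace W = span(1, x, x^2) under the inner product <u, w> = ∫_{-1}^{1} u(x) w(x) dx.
g(x) = -11*x^2/7 + 6*x/5 + 44/35

The best approximation g ∈ W is the orthogonal projection of f onto W. Writing g = a_0 + a_1 x + a_2 x^2, the coefficients solve the normal equations G · a = b where
  G_{ij} = <φ_i, φ_j> and b_i = <f, φ_i>, with φ_0 = 1, φ_1 = x, φ_2 = x^2.
G =
  [2, 0, 2/3]
  [0, 2/3, 0]
  [2/3, 0, 2/5],
b = (22/15, 4/5, 22/105).
Solving gives a_0 = 44/35, a_1 = 6/5, a_2 = -11/7, so
  g(x) = -11*x^2/7 + 6*x/5 + 44/35.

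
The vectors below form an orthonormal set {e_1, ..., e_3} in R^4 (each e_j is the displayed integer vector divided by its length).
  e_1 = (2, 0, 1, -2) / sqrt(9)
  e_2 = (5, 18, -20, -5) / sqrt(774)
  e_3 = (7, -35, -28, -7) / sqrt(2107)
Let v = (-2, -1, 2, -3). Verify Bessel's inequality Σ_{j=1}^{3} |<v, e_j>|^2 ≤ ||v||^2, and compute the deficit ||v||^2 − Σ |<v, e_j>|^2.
Σ |<v, e_j>|^2 = 11/2; ||v||^2 = 18; deficit = 25/2

Write each e_j = u_j / sqrt(<u_j, u_j>) where u_j is the displayed integer vector. Then <v, e_j> = <v, u_j> / sqrt(<u_j, u_j>), so |<v, e_j>|^2 = <v, u_j>^2 / <u_j, u_j>.
Coefficients: <v, e_1> = 4/sqrt(9), <v, e_2> = -53/sqrt(774), <v, e_3> = -14/sqrt(2107).
Square and sum: Σ |<v, e_j>|^2 = 11/2.
Compute ||v||^2 = v·v = 18.
Deficit = 18 − 11/2 = 25/2 ≥ 0, confirming Bessel's inequality. (The deficit equals ||v − Σ <v,e_j> e_j||^2, the squared distance from v to span{e_j}.)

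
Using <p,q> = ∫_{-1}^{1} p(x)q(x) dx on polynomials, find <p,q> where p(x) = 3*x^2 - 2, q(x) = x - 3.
<p,q> = 6

Expand the product: p(x)·q(x) = 3*x^3 - 9*x^2 - 2*x + 6.
∫_{-1}^{1} of each monomial x^k gives [2/(k+1) if k even, 0 if k odd]. Integrating term-by-term (or equivalently evaluating the antiderivative F(x) = 3*x^4/4 - 3*x^3 - x^2 + 6*x at the endpoints):
  F(1) − F(−1) = 11/4 − (-13/4) = 6.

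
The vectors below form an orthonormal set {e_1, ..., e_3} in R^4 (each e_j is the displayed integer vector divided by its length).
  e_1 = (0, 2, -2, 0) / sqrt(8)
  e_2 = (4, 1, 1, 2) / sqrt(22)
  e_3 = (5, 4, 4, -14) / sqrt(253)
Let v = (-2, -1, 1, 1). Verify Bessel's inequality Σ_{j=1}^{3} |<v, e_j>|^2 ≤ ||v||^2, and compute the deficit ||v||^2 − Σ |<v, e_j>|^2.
Σ |<v, e_j>|^2 = 136/23; ||v||^2 = 7; deficit = 25/23

Write each e_j = u_j / sqrt(<u_j, u_j>) where u_j is the displayed integer vector. Then <v, e_j> = <v, u_j> / sqrt(<u_j, u_j>), so |<v, e_j>|^2 = <v, u_j>^2 / <u_j, u_j>.
Coefficients: <v, e_1> = -4/sqrt(8), <v, e_2> = -6/sqrt(22), <v, e_3> = -24/sqrt(253).
Square and sum: Σ |<v, e_j>|^2 = 136/23.
Compute ||v||^2 = v·v = 7.
Deficit = 7 − 136/23 = 25/23 ≥ 0, confirming Bessel's inequality. (The deficit equals ||v − Σ <v,e_j> e_j||^2, the squared distance from v to span{e_j}.)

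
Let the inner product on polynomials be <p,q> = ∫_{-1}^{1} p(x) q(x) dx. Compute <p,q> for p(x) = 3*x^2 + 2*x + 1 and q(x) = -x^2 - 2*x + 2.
<p,q> = 52/15

Expand the product: p(x)·q(x) = -3*x^4 - 8*x^3 + x^2 + 2*x + 2.
∫_{-1}^{1} of each monomial x^k gives [2/(k+1) if k even, 0 if k odd]. Integrating term-by-term (or equivalently evaluating the antiderivative F(x) = -3*x^5/5 - 2*x^4 + x^3/3 + x^2 + 2*x at the endpoints):
  F(1) − F(−1) = 11/15 − (-41/15) = 52/15.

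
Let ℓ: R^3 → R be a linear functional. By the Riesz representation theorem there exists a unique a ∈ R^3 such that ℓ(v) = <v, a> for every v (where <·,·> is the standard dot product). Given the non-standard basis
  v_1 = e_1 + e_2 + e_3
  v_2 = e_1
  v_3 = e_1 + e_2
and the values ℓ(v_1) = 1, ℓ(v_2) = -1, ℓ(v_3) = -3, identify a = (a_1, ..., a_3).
a = (-1, -2, 4)

Write a = (a_1, ..., a_3) in the standard basis. For each basis vector v_i, ℓ(v_i) = <v_i, a> is a linear equation in the a_j's. Collect the n equations into a matrix system V a = ℓ, where row i of V is v_i (expressed in the standard basis). Since V is invertible (lower-triangular with 1s on the diagonal, up to permutation), solve by back-substitution:
  V =
[[1, 1, 1],
 [1, 0, 0],
 [1, 1, 0]]
  V a = (1, -1, -3)
Solving gives a = (-1, -2, 4).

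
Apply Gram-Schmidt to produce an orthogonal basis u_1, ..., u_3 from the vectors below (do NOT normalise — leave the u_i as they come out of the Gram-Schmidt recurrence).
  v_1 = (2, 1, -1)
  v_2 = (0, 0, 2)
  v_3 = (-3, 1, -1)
Orthogonal basis:
  u_1 = (2, 1, -1)
  u_2 = (2/3, 1/3, 5/3)
  u_3 = (-1, 2, 0)

Apply the Gram-Schmidt recurrence
  u_1 = v_1
  u_i = v_i − Σ_{j<i} ((v_i · u_j) / (u_j · u_j)) · u_j.

Step by step this gives:
  u_1 = (2, 1, -1)
  u_2 = (2/3, 1/3, 5/3)
  u_3 = (-1, 2, 0)

Orthogonality check:
  u_2 · u_1 = 0 (should be 0)
  u_3 · u_1 = 0 (should be 0)
  u_3 · u_2 = 0 (should be 0)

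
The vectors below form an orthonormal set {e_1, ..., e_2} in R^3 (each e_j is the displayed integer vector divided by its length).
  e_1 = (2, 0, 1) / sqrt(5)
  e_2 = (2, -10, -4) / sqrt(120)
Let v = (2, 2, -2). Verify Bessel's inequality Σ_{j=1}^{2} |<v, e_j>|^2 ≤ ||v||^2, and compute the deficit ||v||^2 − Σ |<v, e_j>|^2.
Σ |<v, e_j>|^2 = 4/3; ||v||^2 = 12; deficit = 32/3

Write each e_j = u_j / sqrt(<u_j, u_j>) where u_j is the displayed integer vector. Then <v, e_j> = <v, u_j> / sqrt(<u_j, u_j>), so |<v, e_j>|^2 = <v, u_j>^2 / <u_j, u_j>.
Coefficients: <v, e_1> = 2/sqrt(5), <v, e_2> = -8/sqrt(120).
Square and sum: Σ |<v, e_j>|^2 = 4/3.
Compute ||v||^2 = v·v = 12.
Deficit = 12 − 4/3 = 32/3 ≥ 0, confirming Bessel's inequality. (The deficit equals ||v − Σ <v,e_j> e_j||^2, the squared distance from v to span{e_j}.)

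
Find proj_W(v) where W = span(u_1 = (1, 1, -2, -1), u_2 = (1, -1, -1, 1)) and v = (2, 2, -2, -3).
proj_W(v) = (1, 7/3, -8/3, -7/3)

Set up U = [u_1 | ... | u_2] ∈ R^(4×2). The projector onto W = col(U) is P = U (U^T U)^(-1) U^T.
Compute U^T U =
  [7, 1]
  [1, 4],
and U^T v = (11, -1).
Solve U^T U · c = U^T v for the coefficients: c = (5/3, -2/3). The projection is proj_W(v) = U c.
Check: (v - proj_W(v)) · u_1 = 0  (should be 0).
Check: (v - proj_W(v)) · u_2 = 0  (should be 0).
Result: proj_W(v) = (1, 7/3, -8/3, -7/3).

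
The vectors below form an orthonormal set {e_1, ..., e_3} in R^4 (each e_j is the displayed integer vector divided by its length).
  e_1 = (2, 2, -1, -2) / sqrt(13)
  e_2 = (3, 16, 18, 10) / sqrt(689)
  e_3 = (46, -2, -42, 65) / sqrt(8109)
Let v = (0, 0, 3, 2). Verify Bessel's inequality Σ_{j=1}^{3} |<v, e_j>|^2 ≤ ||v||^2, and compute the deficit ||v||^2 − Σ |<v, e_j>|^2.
Σ |<v, e_j>|^2 = 1793/153; ||v||^2 = 13; deficit = 196/153

Write each e_j = u_j / sqrt(<u_j, u_j>) where u_j is the displayed integer vector. Then <v, e_j> = <v, u_j> / sqrt(<u_j, u_j>), so |<v, e_j>|^2 = <v, u_j>^2 / <u_j, u_j>.
Coefficients: <v, e_1> = -7/sqrt(13), <v, e_2> = 74/sqrt(689), <v, e_3> = 4/sqrt(8109).
Square and sum: Σ |<v, e_j>|^2 = 1793/153.
Compute ||v||^2 = v·v = 13.
Deficit = 13 − 1793/153 = 196/153 ≥ 0, confirming Bessel's inequality. (The deficit equals ||v − Σ <v,e_j> e_j||^2, the squared distance from v to span{e_j}.)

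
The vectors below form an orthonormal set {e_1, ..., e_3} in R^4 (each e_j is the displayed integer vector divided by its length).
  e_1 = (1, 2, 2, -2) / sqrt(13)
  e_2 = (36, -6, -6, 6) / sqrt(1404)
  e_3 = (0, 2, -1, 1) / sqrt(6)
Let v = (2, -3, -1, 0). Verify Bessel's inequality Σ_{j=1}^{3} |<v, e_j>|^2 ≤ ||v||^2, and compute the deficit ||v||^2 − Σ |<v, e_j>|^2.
Σ |<v, e_j>|^2 = 27/2; ||v||^2 = 14; deficit = 1/2

Write each e_j = u_j / sqrt(<u_j, u_j>) where u_j is the displayed integer vector. Then <v, e_j> = <v, u_j> / sqrt(<u_j, u_j>), so |<v, e_j>|^2 = <v, u_j>^2 / <u_j, u_j>.
Coefficients: <v, e_1> = -6/sqrt(13), <v, e_2> = 96/sqrt(1404), <v, e_3> = -5/sqrt(6).
Square and sum: Σ |<v, e_j>|^2 = 27/2.
Compute ||v||^2 = v·v = 14.
Deficit = 14 − 27/2 = 1/2 ≥ 0, confirming Bessel's inequality. (The deficit equals ||v − Σ <v,e_j> e_j||^2, the squared distance from v to span{e_j}.)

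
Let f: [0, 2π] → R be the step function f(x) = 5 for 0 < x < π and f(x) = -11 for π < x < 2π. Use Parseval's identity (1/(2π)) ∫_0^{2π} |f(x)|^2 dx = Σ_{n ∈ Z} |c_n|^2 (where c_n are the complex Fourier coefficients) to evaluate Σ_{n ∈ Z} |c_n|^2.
Σ |c_n|^2 = 73

Parseval equates the L^2 energy of f (normalised by 1/(2π)) with the ℓ^2 sum of its Fourier coefficients: (1/(2π)) ∫_0^{2π} |f|^2 = Σ |c_n|^2.
Compute the left side: (1/(2π)) [∫_0^π 5^2 dx + ∫_π^{2π} (-11)^2 dx] = (1/(2π)) · (25π + 121π) = (25 + 121)/2 = 73.
So Σ_{n ∈ Z} |c_n|^2 = 73.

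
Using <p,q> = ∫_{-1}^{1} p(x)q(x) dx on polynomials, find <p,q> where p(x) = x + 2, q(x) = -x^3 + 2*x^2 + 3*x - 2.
<p,q> = -56/15

Expand the product: p(x)·q(x) = -x^4 + 7*x^2 + 4*x - 4.
∫_{-1}^{1} of each monomial x^k gives [2/(k+1) if k even, 0 if k odd]. Integrating term-by-term (or equivalently evaluating the antiderivative F(x) = -x^5/5 + 7*x^3/3 + 2*x^2 - 4*x at the endpoints):
  F(1) − F(−1) = 2/15 − (58/15) = -56/15.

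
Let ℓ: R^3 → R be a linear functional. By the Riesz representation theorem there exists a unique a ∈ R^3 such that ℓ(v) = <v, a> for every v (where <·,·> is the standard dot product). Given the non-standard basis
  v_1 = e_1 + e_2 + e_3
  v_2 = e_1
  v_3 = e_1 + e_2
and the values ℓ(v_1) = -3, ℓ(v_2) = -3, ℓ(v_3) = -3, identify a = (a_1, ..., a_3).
a = (-3, 0, 0)

Write a = (a_1, ..., a_3) in the standard basis. For each basis vector v_i, ℓ(v_i) = <v_i, a> is a linear equation in the a_j's. Collect the n equations into a matrix system V a = ℓ, where row i of V is v_i (expressed in the standard basis). Since V is invertible (lower-triangular with 1s on the diagonal, up to permutation), solve by back-substitution:
  V =
[[1, 1, 1],
 [1, 0, 0],
 [1, 1, 0]]
  V a = (-3, -3, -3)
Solving gives a = (-3, 0, 0).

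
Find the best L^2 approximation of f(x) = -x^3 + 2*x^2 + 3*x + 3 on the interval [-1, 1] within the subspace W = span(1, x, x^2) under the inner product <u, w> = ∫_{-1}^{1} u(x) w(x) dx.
g(x) = 2*x^2 + 12*x/5 + 3

The best approximation g ∈ W is the orthogonal projection of f onto W. Writing g = a_0 + a_1 x + a_2 x^2, the coefficients solve the normal equations G · a = b where
  G_{ij} = <φ_i, φ_j> and b_i = <f, φ_i>, with φ_0 = 1, φ_1 = x, φ_2 = x^2.
G =
  [2, 0, 2/3]
  [0, 2/3, 0]
  [2/3, 0, 2/5],
b = (22/3, 8/5, 14/5).
Solving gives a_0 = 3, a_1 = 12/5, a_2 = 2, so
  g(x) = 2*x^2 + 12*x/5 + 3.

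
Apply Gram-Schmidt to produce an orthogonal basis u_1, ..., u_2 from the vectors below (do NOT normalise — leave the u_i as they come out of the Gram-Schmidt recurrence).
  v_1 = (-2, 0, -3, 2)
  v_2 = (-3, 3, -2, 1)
Orthogonal basis:
  u_1 = (-2, 0, -3, 2)
  u_2 = (-23/17, 3, 8/17, -11/17)

Apply the Gram-Schmidt recurrence
  u_1 = v_1
  u_i = v_i − Σ_{j<i} ((v_i · u_j) / (u_j · u_j)) · u_j.

Step by step this gives:
  u_1 = (-2, 0, -3, 2)
  u_2 = (-23/17, 3, 8/17, -11/17)

Orthogonality check:
  u_2 · u_1 = 0 (should be 0)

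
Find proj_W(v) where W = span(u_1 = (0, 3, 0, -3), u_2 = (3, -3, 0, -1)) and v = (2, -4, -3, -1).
proj_W(v) = (48/17, -115/34, 0, -13/34)

Set up U = [u_1 | ... | u_2] ∈ R^(4×2). The projector onto W = col(U) is P = U (U^T U)^(-1) U^T.
Compute U^T U =
  [18, -6]
  [-6, 19],
and U^T v = (-9, 19).
Solve U^T U · c = U^T v for the coefficients: c = (-19/102, 16/17). The projection is proj_W(v) = U c.
Check: (v - proj_W(v)) · u_1 = 0  (should be 0).
Check: (v - proj_W(v)) · u_2 = 0  (should be 0).
Result: proj_W(v) = (48/17, -115/34, 0, -13/34).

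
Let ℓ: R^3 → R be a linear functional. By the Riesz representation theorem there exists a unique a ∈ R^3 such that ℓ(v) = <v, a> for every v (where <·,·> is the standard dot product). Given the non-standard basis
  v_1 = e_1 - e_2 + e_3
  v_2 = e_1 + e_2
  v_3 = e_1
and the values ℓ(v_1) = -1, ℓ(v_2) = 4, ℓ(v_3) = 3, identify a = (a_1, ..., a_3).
a = (3, 1, -3)

Write a = (a_1, ..., a_3) in the standard basis. For each basis vector v_i, ℓ(v_i) = <v_i, a> is a linear equation in the a_j's. Collect the n equations into a matrix system V a = ℓ, where row i of V is v_i (expressed in the standard basis). Since V is invertible (lower-triangular with 1s on the diagonal, up to permutation), solve by back-substitution:
  V =
[[1, -1, 1],
 [1, 1, 0],
 [1, 0, 0]]
  V a = (-1, 4, 3)
Solving gives a = (3, 1, -3).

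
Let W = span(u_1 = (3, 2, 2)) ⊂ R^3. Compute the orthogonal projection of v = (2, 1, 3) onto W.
proj_W(v) = (42/17, 28/17, 28/17)

Set up U = [u_1 | ... | u_1] ∈ R^(3×1). The projector onto W = col(U) is P = U (U^T U)^(-1) U^T.
Compute U^T U =
  [17],
and U^T v = (14).
Solve U^T U · c = U^T v for the coefficients: c = (14/17). The projection is proj_W(v) = U c.
Check: (v - proj_W(v)) · u_1 = 0  (should be 0).
Result: proj_W(v) = (42/17, 28/17, 28/17).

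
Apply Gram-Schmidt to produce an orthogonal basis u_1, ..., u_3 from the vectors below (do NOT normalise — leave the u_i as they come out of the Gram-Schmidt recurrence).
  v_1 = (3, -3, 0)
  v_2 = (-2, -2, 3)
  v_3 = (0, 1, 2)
Orthogonal basis:
  u_1 = (3, -3, 0)
  u_2 = (-2, -2, 3)
  u_3 = (33/34, 33/34, 22/17)

Apply the Gram-Schmidt recurrence
  u_1 = v_1
  u_i = v_i − Σ_{j<i} ((v_i · u_j) / (u_j · u_j)) · u_j.

Step by step this gives:
  u_1 = (3, -3, 0)
  u_2 = (-2, -2, 3)
  u_3 = (33/34, 33/34, 22/17)

Orthogonality check:
  u_2 · u_1 = 0 (should be 0)
  u_3 · u_1 = 0 (should be 0)
  u_3 · u_2 = 0 (should be 0)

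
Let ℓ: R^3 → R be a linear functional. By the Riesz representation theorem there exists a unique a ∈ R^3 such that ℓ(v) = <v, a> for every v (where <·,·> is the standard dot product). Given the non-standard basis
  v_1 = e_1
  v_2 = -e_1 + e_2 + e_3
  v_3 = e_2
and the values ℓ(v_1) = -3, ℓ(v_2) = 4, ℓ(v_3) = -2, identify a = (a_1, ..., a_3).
a = (-3, -2, 3)

Write a = (a_1, ..., a_3) in the standard basis. For each basis vector v_i, ℓ(v_i) = <v_i, a> is a linear equation in the a_j's. Collect the n equations into a matrix system V a = ℓ, where row i of V is v_i (expressed in the standard basis). Since V is invertible (lower-triangular with 1s on the diagonal, up to permutation), solve by back-substitution:
  V =
[[1, 0, 0],
 [-1, 1, 1],
 [0, 1, 0]]
  V a = (-3, 4, -2)
Solving gives a = (-3, -2, 3).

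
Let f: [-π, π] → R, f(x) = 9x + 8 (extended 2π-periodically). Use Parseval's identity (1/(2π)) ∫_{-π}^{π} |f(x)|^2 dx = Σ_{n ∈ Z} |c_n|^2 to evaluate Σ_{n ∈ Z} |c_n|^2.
Σ |c_n|^2 = 27π^2 + 64

Expand and integrate term by term over [-π, π]:
  ∫ (9x)^2 dx = 81·(2π^3/3); ∫ 2·9·(8)·x dx = 0 (odd integrand); ∫ 8^2 dx = 64·2π.
So (1/(2π)) ∫_{-π}^{π} (9x + 8)^2 dx = 81π^2/3 + 64 = 27π^2 + 64.
Parseval ⇒ Σ |c_n|^2 = 27π^2 + 64.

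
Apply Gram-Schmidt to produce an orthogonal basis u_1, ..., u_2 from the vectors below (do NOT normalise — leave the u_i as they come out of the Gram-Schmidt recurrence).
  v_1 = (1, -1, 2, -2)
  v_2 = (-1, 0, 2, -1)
Orthogonal basis:
  u_1 = (1, -1, 2, -2)
  u_2 = (-3/2, 1/2, 1, 0)

Apply the Gram-Schmidt recurrence
  u_1 = v_1
  u_i = v_i − Σ_{j<i} ((v_i · u_j) / (u_j · u_j)) · u_j.

Step by step this gives:
  u_1 = (1, -1, 2, -2)
  u_2 = (-3/2, 1/2, 1, 0)

Orthogonality check:
  u_2 · u_1 = 0 (should be 0)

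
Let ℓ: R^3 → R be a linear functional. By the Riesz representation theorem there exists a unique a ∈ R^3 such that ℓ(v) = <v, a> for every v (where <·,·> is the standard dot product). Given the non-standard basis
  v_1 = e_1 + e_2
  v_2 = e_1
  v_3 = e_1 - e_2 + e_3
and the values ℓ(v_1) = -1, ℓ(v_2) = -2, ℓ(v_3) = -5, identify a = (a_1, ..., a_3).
a = (-2, 1, -2)

Write a = (a_1, ..., a_3) in the standard basis. For each basis vector v_i, ℓ(v_i) = <v_i, a> is a linear equation in the a_j's. Collect the n equations into a matrix system V a = ℓ, where row i of V is v_i (expressed in the standard basis). Since V is invertible (lower-triangular with 1s on the diagonal, up to permutation), solve by back-substitution:
  V =
[[1, 1, 0],
 [1, 0, 0],
 [1, -1, 1]]
  V a = (-1, -2, -5)
Solving gives a = (-2, 1, -2).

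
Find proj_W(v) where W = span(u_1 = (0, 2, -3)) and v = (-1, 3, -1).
proj_W(v) = (0, 18/13, -27/13)

Set up U = [u_1 | ... | u_1] ∈ R^(3×1). The projector onto W = col(U) is P = U (U^T U)^(-1) U^T.
Compute U^T U =
  [13],
and U^T v = (9).
Solve U^T U · c = U^T v for the coefficients: c = (9/13). The projection is proj_W(v) = U c.
Check: (v - proj_W(v)) · u_1 = 0  (should be 0).
Result: proj_W(v) = (0, 18/13, -27/13).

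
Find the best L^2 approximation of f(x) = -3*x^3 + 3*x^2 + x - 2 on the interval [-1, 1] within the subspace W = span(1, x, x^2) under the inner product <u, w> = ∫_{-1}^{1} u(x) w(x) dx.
g(x) = 3*x^2 - 4*x/5 - 2

The best approximation g ∈ W is the orthogonal projection of f onto W. Writing g = a_0 + a_1 x + a_2 x^2, the coefficients solve the normal equations G · a = b where
  G_{ij} = <φ_i, φ_j> and b_i = <f, φ_i>, with φ_0 = 1, φ_1 = x, φ_2 = x^2.
G =
  [2, 0, 2/3]
  [0, 2/3, 0]
  [2/3, 0, 2/5],
b = (-2, -8/15, -2/15).
Solving gives a_0 = -2, a_1 = -4/5, a_2 = 3, so
  g(x) = 3*x^2 - 4*x/5 - 2.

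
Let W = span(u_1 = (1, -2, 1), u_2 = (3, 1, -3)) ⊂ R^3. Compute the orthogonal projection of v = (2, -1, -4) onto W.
proj_W(v) = (34/11, 17/55, -136/55)

Set up U = [u_1 | ... | u_2] ∈ R^(3×2). The projector onto W = col(U) is P = U (U^T U)^(-1) U^T.
Compute U^T U =
  [6, -2]
  [-2, 19],
and U^T v = (0, 17).
Solve U^T U · c = U^T v for the coefficients: c = (17/55, 51/55). The projection is proj_W(v) = U c.
Check: (v - proj_W(v)) · u_1 = 0  (should be 0).
Check: (v - proj_W(v)) · u_2 = 0  (should be 0).
Result: proj_W(v) = (34/11, 17/55, -136/55).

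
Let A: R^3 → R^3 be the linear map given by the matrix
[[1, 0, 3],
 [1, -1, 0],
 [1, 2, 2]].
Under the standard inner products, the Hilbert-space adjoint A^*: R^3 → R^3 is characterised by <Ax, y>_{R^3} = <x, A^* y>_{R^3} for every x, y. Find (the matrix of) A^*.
A^* = A^T =
[[1, 1, 1],
 [0, -1, 2],
 [3, 0, 2]]

For real matrices with standard dot products, the defining identity <Ax, y> = <x, A^* y> gives (Ax)^T y = x^T (A^*) y, i.e. x^T A^T y = x^T (A^*) y. Since this holds for all x, y, we must have A^* = A^T. Therefore
A^* =
[[1, 1, 1],
 [0, -1, 2],
 [3, 0, 2]].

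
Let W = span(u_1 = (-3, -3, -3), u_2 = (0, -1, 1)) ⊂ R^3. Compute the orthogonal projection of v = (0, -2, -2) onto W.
proj_W(v) = (-4/3, -4/3, -4/3)

Set up U = [u_1 | ... | u_2] ∈ R^(3×2). The projector onto W = col(U) is P = U (U^T U)^(-1) U^T.
Compute U^T U =
  [27, 0]
  [0, 2],
and U^T v = (12, 0).
Solve U^T U · c = U^T v for the coefficients: c = (4/9, 0). The projection is proj_W(v) = U c.
Check: (v - proj_W(v)) · u_1 = 0  (should be 0).
Check: (v - proj_W(v)) · u_2 = 0  (should be 0).
Result: proj_W(v) = (-4/3, -4/3, -4/3).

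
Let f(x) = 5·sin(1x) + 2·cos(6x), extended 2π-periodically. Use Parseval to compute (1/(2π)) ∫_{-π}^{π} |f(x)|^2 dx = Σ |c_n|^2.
Σ |c_n|^2 = 29/2

Expand |f|^2 and use orthogonality of {sin(nx), cos(mx)} on [-π, π]:
  ∫_{-π}^{π} sin(nx)^2 dx = π, ∫ cos(mx)^2 dx = π, and cross terms integrate to 0.
So ∫_{-π}^{π} f(x)^2 dx = 5^2 · π + 2^2 · π = (25 + 4)π.
Divide by 2π: (25 + 4)/2 = 29/2.
By Parseval, this equals Σ |c_n|^2.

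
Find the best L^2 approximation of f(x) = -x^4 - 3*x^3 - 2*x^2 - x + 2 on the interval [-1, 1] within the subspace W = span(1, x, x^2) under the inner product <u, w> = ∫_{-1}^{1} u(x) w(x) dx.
g(x) = -20*x^2/7 - 14*x/5 + 73/35

The best approximation g ∈ W is the orthogonal projection of f onto W. Writing g = a_0 + a_1 x + a_2 x^2, the coefficients solve the normal equations G · a = b where
  G_{ij} = <φ_i, φ_j> and b_i = <f, φ_i>, with φ_0 = 1, φ_1 = x, φ_2 = x^2.
G =
  [2, 0, 2/3]
  [0, 2/3, 0]
  [2/3, 0, 2/5],
b = (34/15, -28/15, 26/105).
Solving gives a_0 = 73/35, a_1 = -14/5, a_2 = -20/7, so
  g(x) = -20*x^2/7 - 14*x/5 + 73/35.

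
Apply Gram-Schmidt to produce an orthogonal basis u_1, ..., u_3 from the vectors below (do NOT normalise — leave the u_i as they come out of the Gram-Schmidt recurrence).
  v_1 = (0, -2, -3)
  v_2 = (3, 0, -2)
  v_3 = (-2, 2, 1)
Orthogonal basis:
  u_1 = (0, -2, -3)
  u_2 = (3, 12/13, -8/13)
  u_3 = (-80/133, 180/133, -120/133)

Apply the Gram-Schmidt recurrence
  u_1 = v_1
  u_i = v_i − Σ_{j<i} ((v_i · u_j) / (u_j · u_j)) · u_j.

Step by step this gives:
  u_1 = (0, -2, -3)
  u_2 = (3, 12/13, -8/13)
  u_3 = (-80/133, 180/133, -120/133)

Orthogonality check:
  u_2 · u_1 = 0 (should be 0)
  u_3 · u_1 = 0 (should be 0)
  u_3 · u_2 = 0 (should be 0)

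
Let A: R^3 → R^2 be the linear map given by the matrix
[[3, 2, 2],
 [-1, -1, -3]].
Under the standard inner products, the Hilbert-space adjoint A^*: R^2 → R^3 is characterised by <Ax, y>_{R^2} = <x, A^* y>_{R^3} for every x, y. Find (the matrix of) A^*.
A^* = A^T =
[[3, -1],
 [2, -1],
 [2, -3]]

For real matrices with standard dot products, the defining identity <Ax, y> = <x, A^* y> gives (Ax)^T y = x^T (A^*) y, i.e. x^T A^T y = x^T (A^*) y. Since this holds for all x, y, we must have A^* = A^T. Therefore
A^* =
[[3, -1],
 [2, -1],
 [2, -3]].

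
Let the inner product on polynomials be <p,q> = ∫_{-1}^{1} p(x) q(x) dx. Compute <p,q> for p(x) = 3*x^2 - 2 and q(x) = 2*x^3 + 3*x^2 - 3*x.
<p,q> = -2/5

Expand the product: p(x)·q(x) = 6*x^5 + 9*x^4 - 13*x^3 - 6*x^2 + 6*x.
∫_{-1}^{1} of each monomial x^k gives [2/(k+1) if k even, 0 if k odd]. Integrating term-by-term (or equivalently evaluating the antiderivative F(x) = x^6 + 9*x^5/5 - 13*x^4/4 - 2*x^3 + 3*x^2 at the endpoints):
  F(1) − F(−1) = 11/20 − (19/20) = -2/5.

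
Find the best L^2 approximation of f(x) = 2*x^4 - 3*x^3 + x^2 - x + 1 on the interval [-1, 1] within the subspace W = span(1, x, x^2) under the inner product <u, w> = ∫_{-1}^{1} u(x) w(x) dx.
g(x) = 19*x^2/7 - 14*x/5 + 29/35

The best approximation g ∈ W is the orthogonal projection of f onto W. Writing g = a_0 + a_1 x + a_2 x^2, the coefficients solve the normal equations G · a = b where
  G_{ij} = <φ_i, φ_j> and b_i = <f, φ_i>, with φ_0 = 1, φ_1 = x, φ_2 = x^2.
G =
  [2, 0, 2/3]
  [0, 2/3, 0]
  [2/3, 0, 2/5],
b = (52/15, -28/15, 172/105).
Solving gives a_0 = 29/35, a_1 = -14/5, a_2 = 19/7, so
  g(x) = 19*x^2/7 - 14*x/5 + 29/35.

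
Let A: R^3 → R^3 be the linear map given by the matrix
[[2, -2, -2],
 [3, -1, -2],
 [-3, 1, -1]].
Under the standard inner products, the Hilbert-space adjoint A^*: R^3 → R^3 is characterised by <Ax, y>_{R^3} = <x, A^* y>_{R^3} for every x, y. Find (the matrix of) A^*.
A^* = A^T =
[[2, 3, -3],
 [-2, -1, 1],
 [-2, -2, -1]]

For real matrices with standard dot products, the defining identity <Ax, y> = <x, A^* y> gives (Ax)^T y = x^T (A^*) y, i.e. x^T A^T y = x^T (A^*) y. Since this holds for all x, y, we must have A^* = A^T. Therefore
A^* =
[[2, 3, -3],
 [-2, -1, 1],
 [-2, -2, -1]].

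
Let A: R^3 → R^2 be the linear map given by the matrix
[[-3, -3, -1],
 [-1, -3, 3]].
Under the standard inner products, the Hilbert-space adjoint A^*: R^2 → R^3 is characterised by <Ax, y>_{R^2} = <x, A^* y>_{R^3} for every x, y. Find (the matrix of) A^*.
A^* = A^T =
[[-3, -1],
 [-3, -3],
 [-1, 3]]

For real matrices with standard dot products, the defining identity <Ax, y> = <x, A^* y> gives (Ax)^T y = x^T (A^*) y, i.e. x^T A^T y = x^T (A^*) y. Since this holds for all x, y, we must have A^* = A^T. Therefore
A^* =
[[-3, -1],
 [-3, -3],
 [-1, 3]].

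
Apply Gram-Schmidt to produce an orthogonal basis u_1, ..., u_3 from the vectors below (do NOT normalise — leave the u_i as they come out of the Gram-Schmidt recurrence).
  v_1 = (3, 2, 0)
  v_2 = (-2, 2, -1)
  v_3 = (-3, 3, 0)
Orthogonal basis:
  u_1 = (3, 2, 0)
  u_2 = (-20/13, 30/13, -1)
  u_3 = (-30/113, 45/113, 150/113)

Apply the Gram-Schmidt recurrence
  u_1 = v_1
  u_i = v_i − Σ_{j<i} ((v_i · u_j) / (u_j · u_j)) · u_j.

Step by step this gives:
  u_1 = (3, 2, 0)
  u_2 = (-20/13, 30/13, -1)
  u_3 = (-30/113, 45/113, 150/113)

Orthogonality check:
  u_2 · u_1 = 0 (should be 0)
  u_3 · u_1 = 0 (should be 0)
  u_3 · u_2 = 0 (should be 0)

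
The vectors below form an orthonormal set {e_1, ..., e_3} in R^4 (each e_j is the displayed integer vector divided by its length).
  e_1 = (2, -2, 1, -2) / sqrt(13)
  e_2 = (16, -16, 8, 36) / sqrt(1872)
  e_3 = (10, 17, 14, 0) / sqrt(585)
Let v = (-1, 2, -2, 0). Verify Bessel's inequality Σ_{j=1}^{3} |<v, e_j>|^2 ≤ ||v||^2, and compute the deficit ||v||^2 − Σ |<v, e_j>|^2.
Σ |<v, e_j>|^2 = 464/65; ||v||^2 = 9; deficit = 121/65

Write each e_j = u_j / sqrt(<u_j, u_j>) where u_j is the displayed integer vector. Then <v, e_j> = <v, u_j> / sqrt(<u_j, u_j>), so |<v, e_j>|^2 = <v, u_j>^2 / <u_j, u_j>.
Coefficients: <v, e_1> = -8/sqrt(13), <v, e_2> = -64/sqrt(1872), <v, e_3> = -4/sqrt(585).
Square and sum: Σ |<v, e_j>|^2 = 464/65.
Compute ||v||^2 = v·v = 9.
Deficit = 9 − 464/65 = 121/65 ≥ 0, confirming Bessel's inequality. (The deficit equals ||v − Σ <v,e_j> e_j||^2, the squared distance from v to span{e_j}.)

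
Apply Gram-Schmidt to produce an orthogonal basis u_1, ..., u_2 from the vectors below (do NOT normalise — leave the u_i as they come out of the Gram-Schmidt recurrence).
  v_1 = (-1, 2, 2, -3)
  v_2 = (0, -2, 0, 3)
Orthogonal basis:
  u_1 = (-1, 2, 2, -3)
  u_2 = (-13/18, -5/9, 13/9, 5/6)

Apply the Gram-Schmidt recurrence
  u_1 = v_1
  u_i = v_i − Σ_{j<i} ((v_i · u_j) / (u_j · u_j)) · u_j.

Step by step this gives:
  u_1 = (-1, 2, 2, -3)
  u_2 = (-13/18, -5/9, 13/9, 5/6)

Orthogonality check:
  u_2 · u_1 = 0 (should be 0)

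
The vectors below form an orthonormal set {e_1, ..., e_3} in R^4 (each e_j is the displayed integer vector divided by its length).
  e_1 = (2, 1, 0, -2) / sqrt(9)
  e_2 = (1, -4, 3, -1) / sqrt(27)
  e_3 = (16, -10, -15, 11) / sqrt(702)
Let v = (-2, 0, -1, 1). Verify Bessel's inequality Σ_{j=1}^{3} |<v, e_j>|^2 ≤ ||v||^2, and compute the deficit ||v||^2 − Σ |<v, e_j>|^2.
Σ |<v, e_j>|^2 = 70/13; ||v||^2 = 6; deficit = 8/13

Write each e_j = u_j / sqrt(<u_j, u_j>) where u_j is the displayed integer vector. Then <v, e_j> = <v, u_j> / sqrt(<u_j, u_j>), so |<v, e_j>|^2 = <v, u_j>^2 / <u_j, u_j>.
Coefficients: <v, e_1> = -6/sqrt(9), <v, e_2> = -6/sqrt(27), <v, e_3> = -6/sqrt(702).
Square and sum: Σ |<v, e_j>|^2 = 70/13.
Compute ||v||^2 = v·v = 6.
Deficit = 6 − 70/13 = 8/13 ≥ 0, confirming Bessel's inequality. (The deficit equals ||v − Σ <v,e_j> e_j||^2, the squared distance from v to span{e_j}.)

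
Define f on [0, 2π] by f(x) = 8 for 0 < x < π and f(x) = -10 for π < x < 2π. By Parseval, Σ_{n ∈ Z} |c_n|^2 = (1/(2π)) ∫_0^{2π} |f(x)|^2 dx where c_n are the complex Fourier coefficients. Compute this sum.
Σ |c_n|^2 = 82

Parseval equates the L^2 energy of f (normalised by 1/(2π)) with the ℓ^2 sum of its Fourier coefficients: (1/(2π)) ∫_0^{2π} |f|^2 = Σ |c_n|^2.
Compute the left side: (1/(2π)) [∫_0^π 8^2 dx + ∫_π^{2π} (-10)^2 dx] = (1/(2π)) · (64π + 100π) = (64 + 100)/2 = 82.
So Σ_{n ∈ Z} |c_n|^2 = 82.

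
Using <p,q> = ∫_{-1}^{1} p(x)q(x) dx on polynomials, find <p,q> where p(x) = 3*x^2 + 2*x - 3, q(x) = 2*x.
<p,q> = 8/3

Expand the product: p(x)·q(x) = 6*x^3 + 4*x^2 - 6*x.
∫_{-1}^{1} of each monomial x^k gives [2/(k+1) if k even, 0 if k odd]. Integrating term-by-term (or equivalently evaluating the antiderivative F(x) = 3*x^4/2 + 4*x^3/3 - 3*x^2 at the endpoints):
  F(1) − F(−1) = -1/6 − (-17/6) = 8/3.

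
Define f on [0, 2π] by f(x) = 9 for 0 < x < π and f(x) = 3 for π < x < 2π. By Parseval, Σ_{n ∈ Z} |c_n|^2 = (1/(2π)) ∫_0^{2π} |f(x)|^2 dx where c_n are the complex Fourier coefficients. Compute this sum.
Σ |c_n|^2 = 45

Parseval equates the L^2 energy of f (normalised by 1/(2π)) with the ℓ^2 sum of its Fourier coefficients: (1/(2π)) ∫_0^{2π} |f|^2 = Σ |c_n|^2.
Compute the left side: (1/(2π)) [∫_0^π 9^2 dx + ∫_π^{2π} 3^2 dx] = (1/(2π)) · (81π + 9π) = (81 + 9)/2 = 45.
So Σ_{n ∈ Z} |c_n|^2 = 45.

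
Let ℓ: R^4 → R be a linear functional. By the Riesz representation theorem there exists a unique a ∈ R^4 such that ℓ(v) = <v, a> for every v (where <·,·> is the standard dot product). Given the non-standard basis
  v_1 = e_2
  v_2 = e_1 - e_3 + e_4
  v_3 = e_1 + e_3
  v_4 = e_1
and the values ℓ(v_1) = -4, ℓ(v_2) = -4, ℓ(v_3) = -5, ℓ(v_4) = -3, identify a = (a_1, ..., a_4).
a = (-3, -4, -2, -3)

Write a = (a_1, ..., a_4) in the standard basis. For each basis vector v_i, ℓ(v_i) = <v_i, a> is a linear equation in the a_j's. Collect the n equations into a matrix system V a = ℓ, where row i of V is v_i (expressed in the standard basis). Since V is invertible (lower-triangular with 1s on the diagonal, up to permutation), solve by back-substitution:
  V =
[[0, 1, 0, 0],
 [1, 0, -1, 1],
 [1, 0, 1, 0],
 [1, 0, 0, 0]]
  V a = (-4, -4, -5, -3)
Solving gives a = (-3, -4, -2, -3).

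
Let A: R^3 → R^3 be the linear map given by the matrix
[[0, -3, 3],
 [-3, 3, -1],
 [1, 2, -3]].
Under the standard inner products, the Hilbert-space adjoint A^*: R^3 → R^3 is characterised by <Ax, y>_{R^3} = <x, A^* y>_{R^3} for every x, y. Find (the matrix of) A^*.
A^* = A^T =
[[0, -3, 1],
 [-3, 3, 2],
 [3, -1, -3]]

For real matrices with standard dot products, the defining identity <Ax, y> = <x, A^* y> gives (Ax)^T y = x^T (A^*) y, i.e. x^T A^T y = x^T (A^*) y. Since this holds for all x, y, we must have A^* = A^T. Therefore
A^* =
[[0, -3, 1],
 [-3, 3, 2],
 [3, -1, -3]].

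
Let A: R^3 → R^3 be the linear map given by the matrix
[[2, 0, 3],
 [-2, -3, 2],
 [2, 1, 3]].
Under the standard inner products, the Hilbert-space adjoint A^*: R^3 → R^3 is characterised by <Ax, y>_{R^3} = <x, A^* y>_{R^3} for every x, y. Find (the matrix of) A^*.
A^* = A^T =
[[2, -2, 2],
 [0, -3, 1],
 [3, 2, 3]]

For real matrices with standard dot products, the defining identity <Ax, y> = <x, A^* y> gives (Ax)^T y = x^T (A^*) y, i.e. x^T A^T y = x^T (A^*) y. Since this holds for all x, y, we must have A^* = A^T. Therefore
A^* =
[[2, -2, 2],
 [0, -3, 1],
 [3, 2, 3]].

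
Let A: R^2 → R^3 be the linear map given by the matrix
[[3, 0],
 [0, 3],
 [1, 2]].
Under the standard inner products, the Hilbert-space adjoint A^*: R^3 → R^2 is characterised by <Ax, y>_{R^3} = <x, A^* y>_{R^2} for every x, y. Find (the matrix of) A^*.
A^* = A^T =
[[3, 0, 1],
 [0, 3, 2]]

For real matrices with standard dot products, the defining identity <Ax, y> = <x, A^* y> gives (Ax)^T y = x^T (A^*) y, i.e. x^T A^T y = x^T (A^*) y. Since this holds for all x, y, we must have A^* = A^T. Therefore
A^* =
[[3, 0, 1],
 [0, 3, 2]].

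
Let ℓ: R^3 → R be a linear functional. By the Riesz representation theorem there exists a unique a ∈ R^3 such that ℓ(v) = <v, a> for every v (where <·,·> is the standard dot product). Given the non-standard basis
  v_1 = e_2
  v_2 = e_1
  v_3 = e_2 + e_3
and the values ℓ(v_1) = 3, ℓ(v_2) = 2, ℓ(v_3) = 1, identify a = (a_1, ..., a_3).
a = (2, 3, -2)

Write a = (a_1, ..., a_3) in the standard basis. For each basis vector v_i, ℓ(v_i) = <v_i, a> is a linear equation in the a_j's. Collect the n equations into a matrix system V a = ℓ, where row i of V is v_i (expressed in the standard basis). Since V is invertible (lower-triangular with 1s on the diagonal, up to permutation), solve by back-substitution:
  V =
[[0, 1, 0],
 [1, 0, 0],
 [0, 1, 1]]
  V a = (3, 2, 1)
Solving gives a = (2, 3, -2).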